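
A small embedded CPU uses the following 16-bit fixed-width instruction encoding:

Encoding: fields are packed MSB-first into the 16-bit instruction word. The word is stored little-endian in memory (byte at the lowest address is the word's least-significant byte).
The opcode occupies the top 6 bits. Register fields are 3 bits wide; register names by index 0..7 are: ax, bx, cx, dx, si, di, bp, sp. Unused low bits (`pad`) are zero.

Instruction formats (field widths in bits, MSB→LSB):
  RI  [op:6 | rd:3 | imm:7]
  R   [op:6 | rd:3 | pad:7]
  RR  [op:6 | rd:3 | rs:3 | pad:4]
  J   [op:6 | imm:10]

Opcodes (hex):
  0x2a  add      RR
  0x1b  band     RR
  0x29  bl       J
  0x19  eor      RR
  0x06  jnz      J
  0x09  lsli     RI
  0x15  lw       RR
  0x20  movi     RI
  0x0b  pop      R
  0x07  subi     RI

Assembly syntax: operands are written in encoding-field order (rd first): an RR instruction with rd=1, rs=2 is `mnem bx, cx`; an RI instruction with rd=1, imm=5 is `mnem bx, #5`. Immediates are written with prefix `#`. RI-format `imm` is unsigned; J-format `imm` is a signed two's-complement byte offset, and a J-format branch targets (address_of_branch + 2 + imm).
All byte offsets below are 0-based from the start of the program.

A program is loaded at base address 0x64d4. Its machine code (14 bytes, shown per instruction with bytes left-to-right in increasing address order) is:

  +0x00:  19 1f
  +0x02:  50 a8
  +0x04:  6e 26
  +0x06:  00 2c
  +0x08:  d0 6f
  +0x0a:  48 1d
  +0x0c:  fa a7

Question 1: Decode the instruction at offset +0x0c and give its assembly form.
bl #-6

[0c] fa a7 → 0xa7fa
  top 6b → 0x29 → bl [J]
  imm: (w>>0)&0x3ff=0x3fa (s10→-6) → #-6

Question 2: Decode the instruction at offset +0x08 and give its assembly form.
band sp, di

off 0x08: read d0 6f as little → 0x6fd0
  opcode bits[15:10]=0x1b: band/RR
  rd: (w>>7)&0x7=0x7 → sp
  rs: (w>>4)&0x7=0x5 → di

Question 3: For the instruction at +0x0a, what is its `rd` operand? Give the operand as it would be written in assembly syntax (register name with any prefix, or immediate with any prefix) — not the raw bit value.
off 0x0a: read 48 1d as little → 0x1d48
  op=0x1d48>>10=0x7 ⇒ subi (RI)
  [9:7] rd=2 = cx
  [6:0] imm=72 = #72

cx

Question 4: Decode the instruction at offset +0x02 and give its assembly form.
add ax, di

+0x02: 50 a8 ⇒ word 0xa850 (little)
  top 6b → 0x2a → add [RR]
  rd@[9:7]=0x0 ⇒ ax
  rs@[6:4]=0x5 ⇒ di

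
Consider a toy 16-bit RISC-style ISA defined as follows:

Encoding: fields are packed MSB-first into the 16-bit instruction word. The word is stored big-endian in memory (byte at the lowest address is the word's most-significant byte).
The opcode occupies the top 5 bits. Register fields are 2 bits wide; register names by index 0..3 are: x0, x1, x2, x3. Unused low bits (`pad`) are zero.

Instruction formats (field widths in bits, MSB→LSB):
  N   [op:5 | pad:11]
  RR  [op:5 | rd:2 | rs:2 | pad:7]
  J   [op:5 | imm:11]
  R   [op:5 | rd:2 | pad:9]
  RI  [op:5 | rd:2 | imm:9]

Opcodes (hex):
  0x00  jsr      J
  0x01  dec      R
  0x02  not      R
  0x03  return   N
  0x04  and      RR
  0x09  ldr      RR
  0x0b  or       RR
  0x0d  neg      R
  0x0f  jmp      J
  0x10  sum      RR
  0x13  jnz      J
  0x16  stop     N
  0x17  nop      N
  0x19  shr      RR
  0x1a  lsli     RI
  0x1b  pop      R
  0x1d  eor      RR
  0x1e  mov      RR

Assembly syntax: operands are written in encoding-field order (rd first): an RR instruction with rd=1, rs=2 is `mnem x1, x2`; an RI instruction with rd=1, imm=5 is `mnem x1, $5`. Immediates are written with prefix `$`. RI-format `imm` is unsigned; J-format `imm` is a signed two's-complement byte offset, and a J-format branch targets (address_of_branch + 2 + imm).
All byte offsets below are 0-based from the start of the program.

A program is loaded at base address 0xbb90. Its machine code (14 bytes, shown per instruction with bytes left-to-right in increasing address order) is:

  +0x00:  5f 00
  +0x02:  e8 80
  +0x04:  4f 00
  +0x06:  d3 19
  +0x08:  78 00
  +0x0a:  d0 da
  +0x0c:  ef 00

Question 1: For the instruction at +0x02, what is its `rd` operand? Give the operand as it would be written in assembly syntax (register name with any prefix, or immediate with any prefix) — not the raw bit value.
+0x02: e8 80 ⇒ word 0xe880 (big)
  top 5b → 0x1d → eor [RR]
  rd: (w>>9)&0x3=0x0 → x0
  rs: (w>>7)&0x3=0x1 → x1

x0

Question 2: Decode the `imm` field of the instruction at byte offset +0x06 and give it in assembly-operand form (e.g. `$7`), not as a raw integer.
$281

off 0x06: read d3 19 as big → 0xd319
  op=0xd319>>11=0x1a ⇒ lsli (RI)
  [10:9] rd=1 = x1
  [8:0] imm=281 = $281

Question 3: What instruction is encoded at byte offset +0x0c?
+0x0c: ef 00 ⇒ word 0xef00 (big)
  top 5b → 0x1d → eor [RR]
  rd: (w>>9)&0x3=0x3 → x3
  rs: (w>>7)&0x3=0x2 → x2

eor x3, x2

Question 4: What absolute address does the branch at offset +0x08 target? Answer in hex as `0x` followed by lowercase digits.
[08] 78 00 → 0x7800
  op=0x7800>>11=0xf ⇒ jmp (J)
  [10:0] imm=0 = $0
  target = base 0xbb90 + off 0x08 + 2 + imm 0 = 0xbb9a

0xbb9a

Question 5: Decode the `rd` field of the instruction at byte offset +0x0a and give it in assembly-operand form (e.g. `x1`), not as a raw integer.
x0

@+0a  big-endian(d0 da) = 0xd0da
  top 5b → 0x1a → lsli [RI]
  rd@[10:9]=0x0 ⇒ x0
  imm@[8:0]=0xda ⇒ $218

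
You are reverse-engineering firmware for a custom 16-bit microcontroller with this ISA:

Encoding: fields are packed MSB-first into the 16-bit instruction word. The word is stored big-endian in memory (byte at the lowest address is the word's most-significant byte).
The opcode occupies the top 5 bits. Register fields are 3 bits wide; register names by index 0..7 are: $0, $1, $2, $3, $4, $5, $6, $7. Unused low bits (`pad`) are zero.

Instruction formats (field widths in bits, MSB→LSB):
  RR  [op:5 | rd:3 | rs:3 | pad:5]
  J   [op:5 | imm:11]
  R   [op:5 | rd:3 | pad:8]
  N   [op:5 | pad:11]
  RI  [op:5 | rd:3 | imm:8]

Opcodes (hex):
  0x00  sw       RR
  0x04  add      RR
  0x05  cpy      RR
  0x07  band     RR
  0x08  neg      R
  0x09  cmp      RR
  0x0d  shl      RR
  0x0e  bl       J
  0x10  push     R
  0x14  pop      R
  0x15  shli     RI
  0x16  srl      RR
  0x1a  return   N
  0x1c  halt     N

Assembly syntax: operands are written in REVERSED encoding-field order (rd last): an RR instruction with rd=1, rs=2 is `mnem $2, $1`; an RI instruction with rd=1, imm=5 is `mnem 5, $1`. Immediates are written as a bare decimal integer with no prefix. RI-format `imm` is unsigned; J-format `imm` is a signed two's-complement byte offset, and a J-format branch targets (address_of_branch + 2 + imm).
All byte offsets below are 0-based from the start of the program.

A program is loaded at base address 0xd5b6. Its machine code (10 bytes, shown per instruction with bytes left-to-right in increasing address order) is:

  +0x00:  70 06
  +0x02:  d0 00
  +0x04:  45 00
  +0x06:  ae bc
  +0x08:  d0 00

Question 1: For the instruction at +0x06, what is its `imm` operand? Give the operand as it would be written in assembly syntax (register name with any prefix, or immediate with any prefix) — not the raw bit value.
+0x06: ae bc ⇒ word 0xaebc (big)
  top 5b → 0x15 → shli [RI]
  [10:8] rd=6 = $6
  [7:0] imm=188 = 188

188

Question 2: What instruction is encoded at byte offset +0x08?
off 0x08: read d0 00 as big → 0xd000
  op=0xd000>>11=0x1a ⇒ return (N)

return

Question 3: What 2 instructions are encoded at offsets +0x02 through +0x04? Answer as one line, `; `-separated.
return; neg $5

+0x02: d0 00 ⇒ word 0xd000 (big)
  op=0xd000>>11=0x1a ⇒ return (N)
+0x04: 45 00 ⇒ word 0x4500 (big)
  op=0x4500>>11=0x8 ⇒ neg (R)
  rd: (w>>8)&0x7=0x5 → $5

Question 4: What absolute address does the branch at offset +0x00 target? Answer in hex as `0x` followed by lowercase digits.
[00] 70 06 → 0x7006
  opcode bits[15:11]=0xe: bl/J
  imm@[10:0]=0x6 ⇒ 6
  target = base 0xd5b6 + off 0x00 + 2 + imm 6 = 0xd5be

0xd5be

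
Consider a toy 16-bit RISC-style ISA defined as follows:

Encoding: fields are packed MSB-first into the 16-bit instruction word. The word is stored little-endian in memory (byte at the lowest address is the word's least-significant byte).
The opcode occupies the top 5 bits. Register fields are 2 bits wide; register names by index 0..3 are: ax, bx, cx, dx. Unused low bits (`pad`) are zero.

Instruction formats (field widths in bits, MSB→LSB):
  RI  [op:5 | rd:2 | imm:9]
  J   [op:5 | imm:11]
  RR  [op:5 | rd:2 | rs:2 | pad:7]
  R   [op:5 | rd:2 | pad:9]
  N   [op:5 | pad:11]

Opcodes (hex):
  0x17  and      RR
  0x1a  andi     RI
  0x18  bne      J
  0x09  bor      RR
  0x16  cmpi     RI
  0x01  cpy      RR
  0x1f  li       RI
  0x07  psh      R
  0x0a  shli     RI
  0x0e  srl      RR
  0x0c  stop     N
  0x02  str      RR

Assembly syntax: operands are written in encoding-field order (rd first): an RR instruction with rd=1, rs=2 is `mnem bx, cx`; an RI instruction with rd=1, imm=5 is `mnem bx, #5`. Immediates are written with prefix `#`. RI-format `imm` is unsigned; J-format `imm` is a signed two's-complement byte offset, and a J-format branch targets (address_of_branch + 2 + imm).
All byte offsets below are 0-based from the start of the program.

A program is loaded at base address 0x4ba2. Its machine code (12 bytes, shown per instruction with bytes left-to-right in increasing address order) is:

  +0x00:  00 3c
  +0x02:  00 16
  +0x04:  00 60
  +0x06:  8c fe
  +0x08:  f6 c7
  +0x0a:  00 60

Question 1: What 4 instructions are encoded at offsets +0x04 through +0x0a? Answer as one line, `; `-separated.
stop; li dx, #140; bne #-10; stop

off 0x04: read 00 60 as little → 0x6000
  top 5b → 0xc → stop [N]
off 0x06: read 8c fe as little → 0xfe8c
  top 5b → 0x1f → li [RI]
  [10:9] rd=3 = dx
  [8:0] imm=140 = #140
off 0x08: read f6 c7 as little → 0xc7f6
  top 5b → 0x18 → bne [J]
  [10:0] imm=2038 (s11→-10) = #-10
off 0x0a: read 00 60 as little → 0x6000
  top 5b → 0xc → stop [N]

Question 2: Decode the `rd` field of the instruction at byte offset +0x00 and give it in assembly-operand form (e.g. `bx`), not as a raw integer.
[00] 00 3c → 0x3c00
  op=0x3c00>>11=0x7 ⇒ psh (R)
  rd: (w>>9)&0x3=0x2 → cx

cx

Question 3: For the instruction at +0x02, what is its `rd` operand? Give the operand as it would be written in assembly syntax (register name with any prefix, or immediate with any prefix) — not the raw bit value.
off 0x02: read 00 16 as little → 0x1600
  top 5b → 0x2 → str [RR]
  [10:9] rd=3 = dx
  [8:7] rs=0 = ax

dx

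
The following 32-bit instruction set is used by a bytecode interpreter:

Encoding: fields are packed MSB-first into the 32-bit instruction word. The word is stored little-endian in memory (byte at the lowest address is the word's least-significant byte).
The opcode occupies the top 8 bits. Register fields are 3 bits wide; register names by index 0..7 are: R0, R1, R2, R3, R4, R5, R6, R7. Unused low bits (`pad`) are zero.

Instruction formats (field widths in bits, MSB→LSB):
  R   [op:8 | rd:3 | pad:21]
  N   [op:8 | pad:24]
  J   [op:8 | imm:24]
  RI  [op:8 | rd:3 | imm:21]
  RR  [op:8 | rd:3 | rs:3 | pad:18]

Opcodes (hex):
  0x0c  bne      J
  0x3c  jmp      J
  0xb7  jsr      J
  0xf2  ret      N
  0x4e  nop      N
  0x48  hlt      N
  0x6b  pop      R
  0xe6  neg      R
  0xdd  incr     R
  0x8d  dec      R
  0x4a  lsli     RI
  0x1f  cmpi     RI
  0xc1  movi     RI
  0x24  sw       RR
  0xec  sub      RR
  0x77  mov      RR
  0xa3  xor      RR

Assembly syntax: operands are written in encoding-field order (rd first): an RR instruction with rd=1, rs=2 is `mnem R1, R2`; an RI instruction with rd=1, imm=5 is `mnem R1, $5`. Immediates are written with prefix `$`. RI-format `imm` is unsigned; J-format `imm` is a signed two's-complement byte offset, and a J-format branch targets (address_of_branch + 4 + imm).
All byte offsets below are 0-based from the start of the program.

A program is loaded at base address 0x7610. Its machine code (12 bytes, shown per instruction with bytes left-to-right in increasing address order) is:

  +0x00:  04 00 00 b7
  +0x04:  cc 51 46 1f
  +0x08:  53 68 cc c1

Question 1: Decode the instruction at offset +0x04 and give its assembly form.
cmpi R2, $414156

+0x04: cc 51 46 1f ⇒ word 0x1f4651cc (little)
  op=0x1f4651cc>>24=0x1f ⇒ cmpi (RI)
  [23:21] rd=2 = R2
  [20:0] imm=414156 = $414156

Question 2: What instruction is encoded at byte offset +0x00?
@+00  little-endian(04 00 00 b7) = 0xb7000004
  opcode bits[31:24]=0xb7: jsr/J
  imm@[23:0]=0x4 ⇒ $4

jsr $4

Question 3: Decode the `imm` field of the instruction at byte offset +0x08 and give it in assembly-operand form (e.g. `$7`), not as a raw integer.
@+08  little-endian(53 68 cc c1) = 0xc1cc6853
  top 8b → 0xc1 → movi [RI]
  rd@[23:21]=0x6 ⇒ R6
  imm@[20:0]=0xc6853 ⇒ $813139

$813139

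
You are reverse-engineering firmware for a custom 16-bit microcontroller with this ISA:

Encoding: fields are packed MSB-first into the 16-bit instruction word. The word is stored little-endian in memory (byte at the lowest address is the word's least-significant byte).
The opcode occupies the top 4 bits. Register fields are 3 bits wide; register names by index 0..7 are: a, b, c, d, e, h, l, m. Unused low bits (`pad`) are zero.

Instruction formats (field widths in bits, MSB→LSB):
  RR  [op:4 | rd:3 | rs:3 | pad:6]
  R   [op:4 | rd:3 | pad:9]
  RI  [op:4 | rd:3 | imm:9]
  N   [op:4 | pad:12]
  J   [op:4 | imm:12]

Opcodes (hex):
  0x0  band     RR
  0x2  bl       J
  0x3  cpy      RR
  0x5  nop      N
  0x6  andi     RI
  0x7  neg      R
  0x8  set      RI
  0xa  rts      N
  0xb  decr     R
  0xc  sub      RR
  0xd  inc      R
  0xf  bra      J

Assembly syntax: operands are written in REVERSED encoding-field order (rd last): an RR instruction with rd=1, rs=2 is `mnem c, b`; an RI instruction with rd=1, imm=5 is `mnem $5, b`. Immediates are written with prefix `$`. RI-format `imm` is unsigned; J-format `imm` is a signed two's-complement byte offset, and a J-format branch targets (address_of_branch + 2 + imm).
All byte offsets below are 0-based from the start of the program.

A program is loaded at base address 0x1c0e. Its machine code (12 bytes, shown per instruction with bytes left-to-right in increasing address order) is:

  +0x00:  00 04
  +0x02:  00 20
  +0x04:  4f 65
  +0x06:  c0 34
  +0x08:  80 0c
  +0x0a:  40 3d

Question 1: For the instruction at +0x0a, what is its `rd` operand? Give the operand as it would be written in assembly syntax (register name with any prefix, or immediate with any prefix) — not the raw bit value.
l

off 0x0a: read 40 3d as little → 0x3d40
  top 4b → 0x3 → cpy [RR]
  rd@[11:9]=0x6 ⇒ l
  rs@[8:6]=0x5 ⇒ h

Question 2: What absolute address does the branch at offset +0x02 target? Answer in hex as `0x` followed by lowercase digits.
0x1c12

off 0x02: read 00 20 as little → 0x2000
  opcode bits[15:12]=0x2: bl/J
  imm@[11:0]=0x0 ⇒ $0
  target = base 0x1c0e + off 0x02 + 2 + imm 0 = 0x1c12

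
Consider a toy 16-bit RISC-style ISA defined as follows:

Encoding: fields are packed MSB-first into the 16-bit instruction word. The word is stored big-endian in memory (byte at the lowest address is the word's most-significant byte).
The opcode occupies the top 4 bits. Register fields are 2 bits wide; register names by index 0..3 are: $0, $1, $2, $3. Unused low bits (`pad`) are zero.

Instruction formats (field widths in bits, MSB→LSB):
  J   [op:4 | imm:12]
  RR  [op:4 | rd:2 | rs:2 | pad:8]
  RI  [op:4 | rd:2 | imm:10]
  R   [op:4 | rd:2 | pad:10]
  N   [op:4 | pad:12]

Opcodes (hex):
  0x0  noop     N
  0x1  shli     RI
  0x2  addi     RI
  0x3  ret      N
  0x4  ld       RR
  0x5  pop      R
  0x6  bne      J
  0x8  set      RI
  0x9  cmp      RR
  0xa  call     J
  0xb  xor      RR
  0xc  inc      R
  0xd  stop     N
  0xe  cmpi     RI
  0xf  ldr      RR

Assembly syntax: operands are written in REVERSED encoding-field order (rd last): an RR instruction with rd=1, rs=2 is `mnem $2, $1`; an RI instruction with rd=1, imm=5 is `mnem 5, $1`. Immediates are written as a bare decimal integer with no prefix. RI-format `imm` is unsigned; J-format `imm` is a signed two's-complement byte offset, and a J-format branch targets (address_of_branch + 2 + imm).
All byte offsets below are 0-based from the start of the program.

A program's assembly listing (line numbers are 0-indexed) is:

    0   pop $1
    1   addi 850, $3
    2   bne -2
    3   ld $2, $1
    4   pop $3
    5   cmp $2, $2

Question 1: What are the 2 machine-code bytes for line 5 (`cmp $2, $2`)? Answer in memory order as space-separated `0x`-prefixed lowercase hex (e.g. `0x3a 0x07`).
5. cmp fields op=0x9:4|rd=2:2|rs=2:2|pad=0:8 → word 9a00h → 9a 00

0x9a 0x00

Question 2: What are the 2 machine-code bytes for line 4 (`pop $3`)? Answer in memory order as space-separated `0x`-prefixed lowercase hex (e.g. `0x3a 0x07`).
line 4 (pop): pack op=0x5:4|rd=3:2|pad=0:10 = 0x5c00; big→ 5c 00

0x5c 0x00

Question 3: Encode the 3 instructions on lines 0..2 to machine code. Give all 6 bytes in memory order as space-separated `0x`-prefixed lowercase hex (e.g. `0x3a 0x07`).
0. pop fields op=0x5:4|rd=1:2|pad=0:10 → word 5400h → 54 00
1. addi fields op=0x2:4|rd=3:2|imm=850:10 → word 2f52h → 2f 52
2. bne fields op=0x6:4|imm=-2:12 → word 6ffeh → 6f fe

0x54 0x00 0x2f 0x52 0x6f 0xfe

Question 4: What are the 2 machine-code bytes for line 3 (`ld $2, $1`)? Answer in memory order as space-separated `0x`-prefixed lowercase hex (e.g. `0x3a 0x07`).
0x46 0x00

line 3 (ld): pack op=0x4:4|rd=1:2|rs=2:2|pad=0:8 = 0x4600; big→ 46 00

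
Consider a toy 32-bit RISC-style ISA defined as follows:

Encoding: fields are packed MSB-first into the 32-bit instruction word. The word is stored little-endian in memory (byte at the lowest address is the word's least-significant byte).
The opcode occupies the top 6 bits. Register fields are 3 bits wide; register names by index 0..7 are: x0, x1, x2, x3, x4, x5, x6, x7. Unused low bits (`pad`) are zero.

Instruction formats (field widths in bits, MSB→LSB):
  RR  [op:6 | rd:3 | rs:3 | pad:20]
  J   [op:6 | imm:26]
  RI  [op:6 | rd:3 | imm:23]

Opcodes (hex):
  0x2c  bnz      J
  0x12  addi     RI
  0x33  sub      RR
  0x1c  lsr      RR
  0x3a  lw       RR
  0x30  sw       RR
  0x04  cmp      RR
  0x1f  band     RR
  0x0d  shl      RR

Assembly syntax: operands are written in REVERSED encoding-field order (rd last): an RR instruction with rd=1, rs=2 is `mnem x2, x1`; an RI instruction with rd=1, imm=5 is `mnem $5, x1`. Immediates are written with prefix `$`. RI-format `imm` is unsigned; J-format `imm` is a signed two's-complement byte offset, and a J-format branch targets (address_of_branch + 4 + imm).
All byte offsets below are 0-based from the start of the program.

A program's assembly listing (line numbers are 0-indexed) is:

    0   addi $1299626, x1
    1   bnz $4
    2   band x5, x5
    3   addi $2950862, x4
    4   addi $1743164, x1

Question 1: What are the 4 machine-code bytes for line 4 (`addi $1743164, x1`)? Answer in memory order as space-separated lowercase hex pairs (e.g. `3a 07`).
line 4 (addi): pack op=0x12:6|rd=1:3|imm=1743164:23 = 0x489a993c; little→ 3c 99 9a 48

3c 99 9a 48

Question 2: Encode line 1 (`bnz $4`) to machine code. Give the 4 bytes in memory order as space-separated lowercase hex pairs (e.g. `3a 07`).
1. bnz fields op=0x2c:6|imm=4:26 → word b0000004h → 04 00 00 b0

04 00 00 b0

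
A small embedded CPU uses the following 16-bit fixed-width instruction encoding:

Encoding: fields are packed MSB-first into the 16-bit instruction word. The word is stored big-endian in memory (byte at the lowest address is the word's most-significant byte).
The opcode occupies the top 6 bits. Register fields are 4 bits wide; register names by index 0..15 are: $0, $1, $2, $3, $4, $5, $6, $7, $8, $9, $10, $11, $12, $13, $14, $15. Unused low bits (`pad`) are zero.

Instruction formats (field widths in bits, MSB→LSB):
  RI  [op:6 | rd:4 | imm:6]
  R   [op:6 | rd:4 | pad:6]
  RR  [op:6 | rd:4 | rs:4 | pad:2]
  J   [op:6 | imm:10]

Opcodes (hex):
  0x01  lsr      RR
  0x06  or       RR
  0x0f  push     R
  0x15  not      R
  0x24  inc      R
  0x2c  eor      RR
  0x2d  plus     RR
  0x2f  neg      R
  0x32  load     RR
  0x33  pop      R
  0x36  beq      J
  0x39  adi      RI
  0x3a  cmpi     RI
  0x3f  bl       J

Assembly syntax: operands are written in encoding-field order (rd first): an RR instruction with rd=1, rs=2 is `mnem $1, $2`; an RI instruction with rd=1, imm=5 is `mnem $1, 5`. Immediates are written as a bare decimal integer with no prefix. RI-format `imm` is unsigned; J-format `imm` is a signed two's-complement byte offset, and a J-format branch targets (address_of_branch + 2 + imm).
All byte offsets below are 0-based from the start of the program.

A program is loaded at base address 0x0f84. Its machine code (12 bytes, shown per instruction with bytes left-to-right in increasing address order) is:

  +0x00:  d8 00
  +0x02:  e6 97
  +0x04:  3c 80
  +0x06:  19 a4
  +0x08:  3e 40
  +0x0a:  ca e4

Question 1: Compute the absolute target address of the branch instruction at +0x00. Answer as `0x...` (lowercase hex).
@+00  big-endian(d8 00) = 0xd800
  top 6b → 0x36 → beq [J]
  [9:0] imm=0 = 0
  target = base 0x0f84 + off 0x00 + 2 + imm 0 = 0x0f86

0x0f86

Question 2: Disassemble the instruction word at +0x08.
push $9

[08] 3e 40 → 0x3e40
  opcode bits[15:10]=0xf: push/R
  rd@[9:6]=0x9 ⇒ $9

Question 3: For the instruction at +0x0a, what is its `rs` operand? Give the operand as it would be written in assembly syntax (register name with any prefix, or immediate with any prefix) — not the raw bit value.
$9

off 0x0a: read ca e4 as big → 0xcae4
  op=0xcae4>>10=0x32 ⇒ load (RR)
  [9:6] rd=11 = $11
  [5:2] rs=9 = $9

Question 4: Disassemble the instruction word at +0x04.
@+04  big-endian(3c 80) = 0x3c80
  op=0x3c80>>10=0xf ⇒ push (R)
  [9:6] rd=2 = $2

push $2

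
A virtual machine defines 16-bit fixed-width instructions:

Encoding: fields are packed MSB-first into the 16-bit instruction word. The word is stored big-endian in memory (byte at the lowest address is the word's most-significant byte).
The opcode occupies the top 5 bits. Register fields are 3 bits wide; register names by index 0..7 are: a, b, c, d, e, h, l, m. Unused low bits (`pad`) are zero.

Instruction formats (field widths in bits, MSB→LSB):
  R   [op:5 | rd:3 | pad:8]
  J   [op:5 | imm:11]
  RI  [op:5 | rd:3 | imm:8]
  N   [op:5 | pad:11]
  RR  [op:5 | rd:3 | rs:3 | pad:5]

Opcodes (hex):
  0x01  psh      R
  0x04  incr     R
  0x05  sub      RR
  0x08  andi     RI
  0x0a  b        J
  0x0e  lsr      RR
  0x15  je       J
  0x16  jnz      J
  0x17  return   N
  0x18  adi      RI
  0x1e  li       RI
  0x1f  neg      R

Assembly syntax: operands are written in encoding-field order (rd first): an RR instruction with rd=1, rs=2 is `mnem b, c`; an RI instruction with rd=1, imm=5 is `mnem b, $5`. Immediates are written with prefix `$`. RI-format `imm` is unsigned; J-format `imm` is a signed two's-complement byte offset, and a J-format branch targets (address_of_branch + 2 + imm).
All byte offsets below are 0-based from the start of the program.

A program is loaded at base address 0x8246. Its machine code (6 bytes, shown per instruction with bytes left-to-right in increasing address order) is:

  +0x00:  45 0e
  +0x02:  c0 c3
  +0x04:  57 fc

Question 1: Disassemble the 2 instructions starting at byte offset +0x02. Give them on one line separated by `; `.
adi a, $195; b $-4

[02] c0 c3 → 0xc0c3
  top 5b → 0x18 → adi [RI]
  [10:8] rd=0 = a
  [7:0] imm=195 = $195
[04] 57 fc → 0x57fc
  top 5b → 0xa → b [J]
  [10:0] imm=2044 (s11→-4) = $-4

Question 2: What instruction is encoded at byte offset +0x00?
off 0x00: read 45 0e as big → 0x450e
  top 5b → 0x8 → andi [RI]
  [10:8] rd=5 = h
  [7:0] imm=14 = $14

andi h, $14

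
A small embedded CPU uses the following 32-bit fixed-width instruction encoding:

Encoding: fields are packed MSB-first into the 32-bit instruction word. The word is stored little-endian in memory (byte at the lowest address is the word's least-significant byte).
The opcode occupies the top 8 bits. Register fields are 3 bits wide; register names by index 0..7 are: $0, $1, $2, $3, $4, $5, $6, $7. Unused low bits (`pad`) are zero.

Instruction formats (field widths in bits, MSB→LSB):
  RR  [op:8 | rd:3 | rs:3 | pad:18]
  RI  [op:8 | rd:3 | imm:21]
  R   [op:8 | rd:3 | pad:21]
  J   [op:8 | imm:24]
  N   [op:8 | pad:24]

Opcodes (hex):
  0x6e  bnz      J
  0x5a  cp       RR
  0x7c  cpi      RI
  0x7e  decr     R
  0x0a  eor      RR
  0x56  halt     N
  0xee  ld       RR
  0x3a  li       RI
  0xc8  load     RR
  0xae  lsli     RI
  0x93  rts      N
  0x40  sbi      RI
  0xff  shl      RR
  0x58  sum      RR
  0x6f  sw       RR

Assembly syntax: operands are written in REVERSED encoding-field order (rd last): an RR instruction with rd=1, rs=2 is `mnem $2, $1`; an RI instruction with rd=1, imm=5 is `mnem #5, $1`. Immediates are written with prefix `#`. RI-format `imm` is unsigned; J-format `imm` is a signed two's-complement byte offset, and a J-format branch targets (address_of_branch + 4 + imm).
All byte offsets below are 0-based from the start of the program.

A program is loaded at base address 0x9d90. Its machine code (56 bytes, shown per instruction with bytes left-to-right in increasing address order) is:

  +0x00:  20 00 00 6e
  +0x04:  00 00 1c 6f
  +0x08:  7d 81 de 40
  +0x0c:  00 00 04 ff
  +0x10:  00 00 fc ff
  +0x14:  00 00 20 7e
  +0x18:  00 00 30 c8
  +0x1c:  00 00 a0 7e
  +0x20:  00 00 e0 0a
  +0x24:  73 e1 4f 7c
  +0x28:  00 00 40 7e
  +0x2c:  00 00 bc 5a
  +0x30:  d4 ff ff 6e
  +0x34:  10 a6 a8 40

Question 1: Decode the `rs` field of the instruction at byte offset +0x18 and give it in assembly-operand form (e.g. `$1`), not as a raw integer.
[18] 00 00 30 c8 → 0xc8300000
  top 8b → 0xc8 → load [RR]
  rd: (w>>21)&0x7=0x1 → $1
  rs: (w>>18)&0x7=0x4 → $4

$4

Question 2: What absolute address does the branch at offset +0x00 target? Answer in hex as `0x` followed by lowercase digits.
0x9db4

[00] 20 00 00 6e → 0x6e000020
  opcode bits[31:24]=0x6e: bnz/J
  imm: (w>>0)&0xffffff=0x20 → #32
  target = base 0x9d90 + off 0x00 + 4 + imm 32 = 0x9db4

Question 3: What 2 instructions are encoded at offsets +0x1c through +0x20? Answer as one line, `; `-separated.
@+1c  little-endian(00 00 a0 7e) = 0x7ea00000
  top 8b → 0x7e → decr [R]
  [23:21] rd=5 = $5
@+20  little-endian(00 00 e0 0a) = 0x0ae00000
  top 8b → 0xa → eor [RR]
  [23:21] rd=7 = $7
  [20:18] rs=0 = $0

decr $5; eor $0, $7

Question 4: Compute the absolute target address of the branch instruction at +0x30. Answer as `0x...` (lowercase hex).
0x9d98

@+30  little-endian(d4 ff ff 6e) = 0x6effffd4
  top 8b → 0x6e → bnz [J]
  [23:0] imm=16777172 (s24→-44) = #-44
  target = base 0x9d90 + off 0x30 + 4 + imm -44 = 0x9d98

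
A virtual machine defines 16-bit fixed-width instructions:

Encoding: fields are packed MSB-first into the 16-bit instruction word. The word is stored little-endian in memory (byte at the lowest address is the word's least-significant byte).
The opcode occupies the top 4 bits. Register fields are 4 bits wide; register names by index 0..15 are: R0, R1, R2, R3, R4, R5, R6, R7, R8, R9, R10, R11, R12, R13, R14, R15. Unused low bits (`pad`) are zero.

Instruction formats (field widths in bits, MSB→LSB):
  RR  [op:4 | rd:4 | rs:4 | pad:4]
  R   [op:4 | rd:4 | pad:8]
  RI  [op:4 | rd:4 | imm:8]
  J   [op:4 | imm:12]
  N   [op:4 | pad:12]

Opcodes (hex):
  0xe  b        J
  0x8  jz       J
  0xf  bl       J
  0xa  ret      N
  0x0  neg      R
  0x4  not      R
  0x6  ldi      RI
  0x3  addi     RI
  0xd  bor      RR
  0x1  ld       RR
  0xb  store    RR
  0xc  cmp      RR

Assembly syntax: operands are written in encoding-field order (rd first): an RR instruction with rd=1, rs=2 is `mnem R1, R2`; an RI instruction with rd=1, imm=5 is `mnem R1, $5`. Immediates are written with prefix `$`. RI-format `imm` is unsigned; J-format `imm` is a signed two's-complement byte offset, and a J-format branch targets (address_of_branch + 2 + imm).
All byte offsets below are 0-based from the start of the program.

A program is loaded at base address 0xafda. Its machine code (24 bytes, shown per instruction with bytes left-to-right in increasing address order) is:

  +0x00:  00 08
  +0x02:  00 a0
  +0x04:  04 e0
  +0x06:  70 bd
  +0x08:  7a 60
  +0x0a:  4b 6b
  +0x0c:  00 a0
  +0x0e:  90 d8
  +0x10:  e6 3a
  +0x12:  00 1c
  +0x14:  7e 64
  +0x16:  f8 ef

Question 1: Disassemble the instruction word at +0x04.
b $4

off 0x04: read 04 e0 as little → 0xe004
  top 4b → 0xe → b [J]
  imm: (w>>0)&0xfff=0x4 → $4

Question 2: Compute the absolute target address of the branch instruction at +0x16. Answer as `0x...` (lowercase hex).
[16] f8 ef → 0xeff8
  top 4b → 0xe → b [J]
  [11:0] imm=4088 (s12→-8) = $-8
  target = base 0xafda + off 0x16 + 2 + imm -8 = 0xafea

0xafea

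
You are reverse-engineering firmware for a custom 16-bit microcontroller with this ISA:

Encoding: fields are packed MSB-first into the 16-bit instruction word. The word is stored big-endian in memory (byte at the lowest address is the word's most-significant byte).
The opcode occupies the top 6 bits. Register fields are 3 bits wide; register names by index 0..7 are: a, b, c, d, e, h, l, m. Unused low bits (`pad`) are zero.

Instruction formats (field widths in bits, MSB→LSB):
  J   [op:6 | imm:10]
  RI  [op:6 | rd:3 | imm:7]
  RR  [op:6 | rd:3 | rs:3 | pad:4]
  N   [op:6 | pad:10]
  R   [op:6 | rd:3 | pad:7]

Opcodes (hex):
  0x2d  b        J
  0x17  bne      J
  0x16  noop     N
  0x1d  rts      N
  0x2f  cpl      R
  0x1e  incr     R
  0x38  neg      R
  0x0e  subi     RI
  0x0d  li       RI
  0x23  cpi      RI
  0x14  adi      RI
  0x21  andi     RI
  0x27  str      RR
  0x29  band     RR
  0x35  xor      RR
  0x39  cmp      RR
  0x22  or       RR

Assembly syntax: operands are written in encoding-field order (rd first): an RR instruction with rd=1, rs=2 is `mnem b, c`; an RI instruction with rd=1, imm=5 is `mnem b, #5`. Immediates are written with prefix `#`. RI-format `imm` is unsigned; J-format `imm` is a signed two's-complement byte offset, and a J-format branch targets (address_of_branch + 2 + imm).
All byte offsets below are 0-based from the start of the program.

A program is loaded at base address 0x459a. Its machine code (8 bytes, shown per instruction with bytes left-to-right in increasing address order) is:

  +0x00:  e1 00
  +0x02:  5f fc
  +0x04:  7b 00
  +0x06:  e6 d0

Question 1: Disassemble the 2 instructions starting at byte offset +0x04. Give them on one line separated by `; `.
off 0x04: read 7b 00 as big → 0x7b00
  top 6b → 0x1e → incr [R]
  rd@[9:7]=0x6 ⇒ l
off 0x06: read e6 d0 as big → 0xe6d0
  top 6b → 0x39 → cmp [RR]
  rd@[9:7]=0x5 ⇒ h
  rs@[6:4]=0x5 ⇒ h

incr l; cmp h, h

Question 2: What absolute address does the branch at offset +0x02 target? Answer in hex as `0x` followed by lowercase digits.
0x459a

+0x02: 5f fc ⇒ word 0x5ffc (big)
  opcode bits[15:10]=0x17: bne/J
  imm@[9:0]=0x3fc (s10→-4) ⇒ #-4
  target = base 0x459a + off 0x02 + 2 + imm -4 = 0x459a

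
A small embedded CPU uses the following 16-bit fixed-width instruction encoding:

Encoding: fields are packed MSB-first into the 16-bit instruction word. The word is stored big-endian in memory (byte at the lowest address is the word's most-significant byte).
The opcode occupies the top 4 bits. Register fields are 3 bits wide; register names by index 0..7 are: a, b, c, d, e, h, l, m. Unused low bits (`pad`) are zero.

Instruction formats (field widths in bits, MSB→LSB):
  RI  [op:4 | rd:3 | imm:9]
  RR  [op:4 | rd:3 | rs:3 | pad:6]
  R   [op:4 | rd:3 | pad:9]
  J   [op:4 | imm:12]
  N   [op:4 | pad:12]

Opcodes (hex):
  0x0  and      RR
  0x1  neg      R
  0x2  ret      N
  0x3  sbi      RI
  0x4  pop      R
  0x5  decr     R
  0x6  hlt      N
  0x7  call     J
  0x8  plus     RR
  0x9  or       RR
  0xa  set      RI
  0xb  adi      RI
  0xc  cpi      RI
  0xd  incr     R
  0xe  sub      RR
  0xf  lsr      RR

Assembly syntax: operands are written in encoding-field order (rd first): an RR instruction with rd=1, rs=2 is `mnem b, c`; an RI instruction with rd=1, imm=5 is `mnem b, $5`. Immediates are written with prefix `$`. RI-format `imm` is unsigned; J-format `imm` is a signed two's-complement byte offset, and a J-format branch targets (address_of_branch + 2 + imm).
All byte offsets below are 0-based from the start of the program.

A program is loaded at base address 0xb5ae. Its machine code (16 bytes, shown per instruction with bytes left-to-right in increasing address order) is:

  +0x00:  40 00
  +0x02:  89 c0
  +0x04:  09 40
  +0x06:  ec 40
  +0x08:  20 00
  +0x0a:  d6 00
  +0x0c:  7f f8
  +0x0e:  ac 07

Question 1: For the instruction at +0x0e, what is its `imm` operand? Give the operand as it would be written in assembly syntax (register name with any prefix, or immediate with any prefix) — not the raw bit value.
+0x0e: ac 07 ⇒ word 0xac07 (big)
  op=0xac07>>12=0xa ⇒ set (RI)
  [11:9] rd=6 = l
  [8:0] imm=7 = $7

$7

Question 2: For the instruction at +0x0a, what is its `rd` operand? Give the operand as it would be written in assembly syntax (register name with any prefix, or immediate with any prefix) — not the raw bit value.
d

@+0a  big-endian(d6 00) = 0xd600
  opcode bits[15:12]=0xd: incr/R
  [11:9] rd=3 = d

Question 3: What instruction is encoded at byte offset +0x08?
ret

+0x08: 20 00 ⇒ word 0x2000 (big)
  opcode bits[15:12]=0x2: ret/N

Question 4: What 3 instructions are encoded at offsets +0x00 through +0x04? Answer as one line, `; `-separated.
pop a; plus e, m; and e, h

[00] 40 00 → 0x4000
  top 4b → 0x4 → pop [R]
  rd: (w>>9)&0x7=0x0 → a
[02] 89 c0 → 0x89c0
  top 4b → 0x8 → plus [RR]
  rd: (w>>9)&0x7=0x4 → e
  rs: (w>>6)&0x7=0x7 → m
[04] 09 40 → 0x0940
  top 4b → 0x0 → and [RR]
  rd: (w>>9)&0x7=0x4 → e
  rs: (w>>6)&0x7=0x5 → h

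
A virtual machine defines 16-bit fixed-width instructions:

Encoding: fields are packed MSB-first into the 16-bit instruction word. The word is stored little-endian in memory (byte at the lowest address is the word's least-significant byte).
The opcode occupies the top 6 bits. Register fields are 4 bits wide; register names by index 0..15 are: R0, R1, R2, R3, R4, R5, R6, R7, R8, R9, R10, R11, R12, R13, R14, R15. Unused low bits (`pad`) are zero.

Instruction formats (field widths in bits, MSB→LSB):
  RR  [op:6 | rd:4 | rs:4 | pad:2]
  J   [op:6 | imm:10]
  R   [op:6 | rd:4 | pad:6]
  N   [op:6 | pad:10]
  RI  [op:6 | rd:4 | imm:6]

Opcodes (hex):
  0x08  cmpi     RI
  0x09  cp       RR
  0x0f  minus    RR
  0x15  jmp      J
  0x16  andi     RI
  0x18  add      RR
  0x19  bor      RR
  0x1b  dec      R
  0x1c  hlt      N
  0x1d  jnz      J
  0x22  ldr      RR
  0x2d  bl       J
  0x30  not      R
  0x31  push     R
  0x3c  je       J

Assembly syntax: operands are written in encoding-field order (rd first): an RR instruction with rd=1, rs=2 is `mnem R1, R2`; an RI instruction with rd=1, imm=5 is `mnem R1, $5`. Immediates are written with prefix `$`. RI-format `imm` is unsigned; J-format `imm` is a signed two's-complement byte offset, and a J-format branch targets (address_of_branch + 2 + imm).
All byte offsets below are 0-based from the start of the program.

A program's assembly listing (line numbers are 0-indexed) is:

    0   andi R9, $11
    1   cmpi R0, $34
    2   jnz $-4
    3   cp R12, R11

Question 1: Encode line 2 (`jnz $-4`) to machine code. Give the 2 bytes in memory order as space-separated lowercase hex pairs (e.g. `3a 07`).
fc 77

2. jnz fields op=0x1d:6|imm=-4:10 → word 77fch → fc 77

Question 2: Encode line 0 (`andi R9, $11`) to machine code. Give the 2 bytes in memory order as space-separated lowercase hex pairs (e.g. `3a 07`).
L0: andi op=0x16:6|rd=9:4|imm=11:6 ⇒ 0x5a4b ⇒ little 4b 5a

4b 5a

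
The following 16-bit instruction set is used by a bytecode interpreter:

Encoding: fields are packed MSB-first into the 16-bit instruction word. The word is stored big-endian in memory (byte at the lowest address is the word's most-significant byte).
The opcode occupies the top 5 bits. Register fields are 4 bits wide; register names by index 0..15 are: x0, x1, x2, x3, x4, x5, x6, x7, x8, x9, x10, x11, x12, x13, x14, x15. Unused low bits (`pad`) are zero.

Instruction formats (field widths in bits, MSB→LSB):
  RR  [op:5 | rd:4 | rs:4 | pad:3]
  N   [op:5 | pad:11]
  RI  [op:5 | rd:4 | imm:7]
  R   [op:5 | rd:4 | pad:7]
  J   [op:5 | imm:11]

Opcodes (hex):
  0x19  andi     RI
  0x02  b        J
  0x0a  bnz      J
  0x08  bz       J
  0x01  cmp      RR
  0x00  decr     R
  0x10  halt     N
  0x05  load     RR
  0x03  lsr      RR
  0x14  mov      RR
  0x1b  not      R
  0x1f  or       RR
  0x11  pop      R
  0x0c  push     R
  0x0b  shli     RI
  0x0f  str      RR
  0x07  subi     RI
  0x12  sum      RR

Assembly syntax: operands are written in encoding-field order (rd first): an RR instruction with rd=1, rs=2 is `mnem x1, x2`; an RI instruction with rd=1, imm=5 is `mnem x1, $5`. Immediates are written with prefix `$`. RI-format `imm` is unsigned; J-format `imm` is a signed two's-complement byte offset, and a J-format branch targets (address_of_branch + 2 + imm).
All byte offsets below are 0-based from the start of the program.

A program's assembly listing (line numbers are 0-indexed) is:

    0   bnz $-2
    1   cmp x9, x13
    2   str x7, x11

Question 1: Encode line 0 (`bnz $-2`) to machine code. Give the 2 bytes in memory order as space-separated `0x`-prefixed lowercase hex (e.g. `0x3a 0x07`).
line 0 (bnz): pack op=0xa:5|imm=-2:11 = 0x57fe; big→ 57 fe

0x57 0xfe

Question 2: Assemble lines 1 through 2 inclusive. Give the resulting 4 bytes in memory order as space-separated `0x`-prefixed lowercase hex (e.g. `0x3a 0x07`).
0x0c 0xe8 0x7b 0xd8

1. cmp fields op=0x1:5|rd=9:4|rs=13:4|pad=0:3 → word 0ce8h → 0c e8
2. str fields op=0xf:5|rd=7:4|rs=11:4|pad=0:3 → word 7bd8h → 7b d8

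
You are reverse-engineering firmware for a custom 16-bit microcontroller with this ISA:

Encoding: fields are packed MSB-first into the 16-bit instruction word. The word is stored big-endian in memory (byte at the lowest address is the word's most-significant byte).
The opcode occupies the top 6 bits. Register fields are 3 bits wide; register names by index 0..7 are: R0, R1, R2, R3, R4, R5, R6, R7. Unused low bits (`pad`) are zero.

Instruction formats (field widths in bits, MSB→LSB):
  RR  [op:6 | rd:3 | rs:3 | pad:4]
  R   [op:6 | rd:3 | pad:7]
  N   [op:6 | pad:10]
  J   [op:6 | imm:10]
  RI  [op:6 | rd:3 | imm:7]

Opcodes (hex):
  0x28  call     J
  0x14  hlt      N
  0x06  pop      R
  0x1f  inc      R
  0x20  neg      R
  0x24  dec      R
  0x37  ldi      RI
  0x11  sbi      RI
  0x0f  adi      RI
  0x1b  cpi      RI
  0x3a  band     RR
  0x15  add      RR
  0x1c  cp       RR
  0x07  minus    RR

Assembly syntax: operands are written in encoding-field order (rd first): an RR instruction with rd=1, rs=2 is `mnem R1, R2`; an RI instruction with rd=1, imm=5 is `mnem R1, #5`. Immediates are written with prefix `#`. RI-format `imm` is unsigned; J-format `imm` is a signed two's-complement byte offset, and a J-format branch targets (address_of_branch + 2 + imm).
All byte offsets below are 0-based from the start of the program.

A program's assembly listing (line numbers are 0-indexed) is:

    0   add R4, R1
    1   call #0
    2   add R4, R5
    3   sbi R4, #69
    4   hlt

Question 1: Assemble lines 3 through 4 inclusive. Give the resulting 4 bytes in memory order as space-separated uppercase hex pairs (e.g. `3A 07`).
46 45 50 00

L3: sbi op=0x11:6|rd=4:3|imm=69:7 ⇒ 0x4645 ⇒ big 46 45
L4: hlt op=0x14:6|pad=0:10 ⇒ 0x5000 ⇒ big 50 00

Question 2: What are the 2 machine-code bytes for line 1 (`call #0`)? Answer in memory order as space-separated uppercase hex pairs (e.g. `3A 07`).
1. call fields op=0x28:6|imm=0:10 → word a000h → a0 00

A0 00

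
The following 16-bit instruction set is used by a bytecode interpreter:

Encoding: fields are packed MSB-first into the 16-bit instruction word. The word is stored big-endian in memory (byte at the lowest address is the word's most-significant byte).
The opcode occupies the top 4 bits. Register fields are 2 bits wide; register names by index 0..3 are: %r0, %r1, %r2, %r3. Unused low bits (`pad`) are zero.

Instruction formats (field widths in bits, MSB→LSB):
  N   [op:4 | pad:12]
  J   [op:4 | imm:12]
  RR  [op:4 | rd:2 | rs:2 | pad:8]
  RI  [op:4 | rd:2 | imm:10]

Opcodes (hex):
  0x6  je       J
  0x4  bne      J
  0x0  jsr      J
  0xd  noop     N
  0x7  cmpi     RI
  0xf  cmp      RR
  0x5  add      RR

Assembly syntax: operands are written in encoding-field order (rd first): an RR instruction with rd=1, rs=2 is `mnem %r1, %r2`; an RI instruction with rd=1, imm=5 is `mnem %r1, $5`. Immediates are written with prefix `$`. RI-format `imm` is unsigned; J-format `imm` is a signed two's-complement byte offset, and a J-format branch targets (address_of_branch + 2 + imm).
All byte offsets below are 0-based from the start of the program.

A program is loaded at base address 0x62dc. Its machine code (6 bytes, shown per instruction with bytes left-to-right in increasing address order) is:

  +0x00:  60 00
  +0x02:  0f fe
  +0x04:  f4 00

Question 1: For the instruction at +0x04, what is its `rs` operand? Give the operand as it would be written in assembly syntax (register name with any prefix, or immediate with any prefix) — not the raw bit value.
off 0x04: read f4 00 as big → 0xf400
  op=0xf400>>12=0xf ⇒ cmp (RR)
  rd: (w>>10)&0x3=0x1 → %r1
  rs: (w>>8)&0x3=0x0 → %r0

%r0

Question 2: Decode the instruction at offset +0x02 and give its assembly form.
off 0x02: read 0f fe as big → 0x0ffe
  opcode bits[15:12]=0x0: jsr/J
  imm: (w>>0)&0xfff=0xffe (s12→-2) → $-2

jsr $-2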